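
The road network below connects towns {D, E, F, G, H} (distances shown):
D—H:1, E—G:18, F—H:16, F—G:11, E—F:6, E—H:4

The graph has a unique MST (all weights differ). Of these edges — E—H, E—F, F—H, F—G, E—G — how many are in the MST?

Kruskal: consider edges lightest-first.
D—H (1): add. Components now {D,H} {E} {F} {G}
E—H (4): add. Components now {D,E,H} {F} {G}
E—F (6): add. Components now {D,E,F,H} {G}
F—G (11): add. Components now {D,E,F,G,H}
MST edge set: {D—H, E—H, E—F, F—G}.
Of the listed edges, {E—H, E—F, F—G} are in the MST → 3.

3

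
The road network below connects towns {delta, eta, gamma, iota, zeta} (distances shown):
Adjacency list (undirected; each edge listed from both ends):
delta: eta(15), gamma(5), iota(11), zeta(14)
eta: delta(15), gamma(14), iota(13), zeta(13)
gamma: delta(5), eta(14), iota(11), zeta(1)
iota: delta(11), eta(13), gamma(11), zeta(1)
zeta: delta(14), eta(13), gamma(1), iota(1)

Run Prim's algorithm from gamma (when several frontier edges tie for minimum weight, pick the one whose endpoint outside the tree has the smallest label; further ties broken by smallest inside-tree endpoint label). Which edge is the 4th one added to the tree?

Grow the tree from gamma using Prim:
Step 1: cheapest edge leaving the tree is gamma-zeta (1); add zeta.
Step 2: cheapest edge leaving the tree is iota-zeta (1); add iota.
Step 3: cheapest edge leaving the tree is delta-gamma (5); add delta.
Step 4: cheapest edge leaving the tree is eta-iota (13); add eta.
The 4th edge added is eta-iota.

eta-iota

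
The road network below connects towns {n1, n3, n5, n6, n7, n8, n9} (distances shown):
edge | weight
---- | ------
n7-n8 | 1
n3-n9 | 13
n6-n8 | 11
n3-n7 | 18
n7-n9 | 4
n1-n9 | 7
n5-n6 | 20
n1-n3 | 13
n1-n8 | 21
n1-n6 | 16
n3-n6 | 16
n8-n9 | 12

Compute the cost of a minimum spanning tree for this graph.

Kruskal's algorithm — process edges by increasing weight (ties by edge label):
n7-n8 (1): add. Components now {n5} {n7,n8} {n3} {n9} {n6} {n1}
n7-n9 (4): add. Components now {n5} {n7,n8,n9} {n3} {n6} {n1}
n1-n9 (7): add. Components now {n5} {n1,n7,n8,n9} {n3} {n6}
n6-n8 (11): add. Components now {n5} {n1,n6,n7,n8,n9} {n3}
n8-n9 (12): skip — n8 and n9 already connected.
n1-n3 (13): add. Components now {n5} {n1,n3,n6,n7,n8,n9}
n3-n9 (13): skip — n3 and n9 already connected.
n1-n6 (16): skip — n6 and n1 already connected.
n3-n6 (16): skip — n3 and n6 already connected.
n3-n7 (18): skip — n3 and n7 already connected.
n5-n6 (20): add. Components now {n1,n3,n5,n6,n7,n8,n9}
MST edges: n7-n8, n7-n9, n1-n9, n6-n8, n1-n3, n5-n6; total weight 1+4+7+11+13+20 = 56.

56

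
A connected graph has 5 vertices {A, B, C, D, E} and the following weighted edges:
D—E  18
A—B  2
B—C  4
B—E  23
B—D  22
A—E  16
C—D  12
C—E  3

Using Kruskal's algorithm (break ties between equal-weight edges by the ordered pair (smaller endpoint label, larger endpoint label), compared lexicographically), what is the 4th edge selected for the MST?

Kruskal's algorithm — process edges by increasing weight (ties by edge label):
A—B (2): add. Components now {A,B} {C} {D} {E}
C—E (3): add. Components now {A,B} {C,E} {D}
B—C (4): add. Components now {A,B,C,E} {D}
C—D (12): add. Components now {A,B,C,D,E}
The 4th edge added is C—D.

C-D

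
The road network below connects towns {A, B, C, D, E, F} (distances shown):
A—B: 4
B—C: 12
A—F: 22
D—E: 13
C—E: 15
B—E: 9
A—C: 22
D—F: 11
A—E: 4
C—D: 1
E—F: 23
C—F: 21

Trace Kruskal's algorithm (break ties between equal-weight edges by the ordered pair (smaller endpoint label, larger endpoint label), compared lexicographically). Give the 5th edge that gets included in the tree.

Kruskal's algorithm — process edges by increasing weight (ties by edge label):
C—D (1): add — endpoints in different components.
A—B (4): add — endpoints in different components.
A—E (4): add — endpoints in different components.
B—E (9): skip — B and E already connected.
D—F (11): add — endpoints in different components.
B—C (12): add — endpoints in different components.
The 5th edge added is B—C.

B-C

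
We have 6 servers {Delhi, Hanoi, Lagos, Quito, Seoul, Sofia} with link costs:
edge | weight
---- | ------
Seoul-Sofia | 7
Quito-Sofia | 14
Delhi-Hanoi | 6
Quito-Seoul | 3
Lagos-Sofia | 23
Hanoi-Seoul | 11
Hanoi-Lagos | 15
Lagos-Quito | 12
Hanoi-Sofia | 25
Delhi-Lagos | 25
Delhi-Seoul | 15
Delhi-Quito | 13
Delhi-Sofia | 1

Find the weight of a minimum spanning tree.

Grow the tree from Seoul using Prim:
Step 1: frontier [Quito-Seoul 3, Seoul-Sofia 7, Hanoi-Seoul 11, Delhi-Seoul 15] → take Quito-Seoul (3); add Quito.
Step 2: frontier [Lagos-Quito 12, Delhi-Quito 13, Quito-Sofia 14, Seoul-Sofia 7, Hanoi-Seoul 11, Delhi-Seoul 15] → take Seoul-Sofia (7); add Sofia.
Step 3: frontier [Lagos-Quito 12, Delhi-Quito 13, Hanoi-Seoul 11, Delhi-Seoul 15, Delhi-Sofia 1, Lagos-Sofia 23, Hanoi-Sofia 25] → take Delhi-Sofia (1); add Delhi.
Step 4: frontier [Delhi-Hanoi 6, Delhi-Lagos 25, Lagos-Quito 12, Hanoi-Seoul 11, Lagos-Sofia 23, Hanoi-Sofia 25] → take Delhi-Hanoi (6); add Hanoi.
Step 5: frontier [Delhi-Lagos 25, Hanoi-Lagos 15, Lagos-Quito 12, Lagos-Sofia 23] → take Lagos-Quito (12); add Lagos.
MST edges: Quito-Seoul, Seoul-Sofia, Delhi-Sofia, Delhi-Hanoi, Lagos-Quito; total weight 3+7+1+6+12 = 29.

29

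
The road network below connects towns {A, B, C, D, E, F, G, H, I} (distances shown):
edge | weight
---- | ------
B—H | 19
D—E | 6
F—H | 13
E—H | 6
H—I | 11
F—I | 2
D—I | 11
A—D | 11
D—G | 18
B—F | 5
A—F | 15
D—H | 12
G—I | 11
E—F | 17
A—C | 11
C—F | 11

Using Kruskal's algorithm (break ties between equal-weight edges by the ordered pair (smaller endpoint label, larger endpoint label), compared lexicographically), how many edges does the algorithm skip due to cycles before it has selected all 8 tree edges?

1

Kruskal: consider edges lightest-first.
F—I (2): add — endpoints in different components.
B—F (5): add — endpoints in different components.
D—E (6): add — endpoints in different components.
E—H (6): add — endpoints in different components.
A—C (11): add — endpoints in different components.
A—D (11): add — endpoints in different components.
C—F (11): add — endpoints in different components.
D—I (11): skip — D and I already connected.
G—I (11): add — endpoints in different components.
Edges rejected before the tree was complete: 1.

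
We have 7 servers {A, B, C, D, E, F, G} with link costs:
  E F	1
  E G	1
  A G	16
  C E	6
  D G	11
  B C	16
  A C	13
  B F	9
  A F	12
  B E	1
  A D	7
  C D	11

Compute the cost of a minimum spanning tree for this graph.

Kruskal's algorithm — process edges by increasing weight (ties by edge label):
B E (1): add — endpoints in different components.
E F (1): add — endpoints in different components.
E G (1): add — endpoints in different components.
C E (6): add — endpoints in different components.
A D (7): add — endpoints in different components.
B F (9): skip — B and F already connected.
C D (11): add — endpoints in different components.
MST edges: B E, E F, E G, C E, A D, C D; total weight 1+1+1+6+7+11 = 27.

27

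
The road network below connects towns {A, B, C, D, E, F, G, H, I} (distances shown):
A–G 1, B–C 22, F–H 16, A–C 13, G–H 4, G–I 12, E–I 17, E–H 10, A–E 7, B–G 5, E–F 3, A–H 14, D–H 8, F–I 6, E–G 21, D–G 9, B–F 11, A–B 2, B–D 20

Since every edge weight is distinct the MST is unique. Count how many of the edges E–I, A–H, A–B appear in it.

1

Kruskal: consider edges lightest-first.
A–G (1): add — endpoints in different components.
A–B (2): add — endpoints in different components.
E–F (3): add — endpoints in different components.
G–H (4): add — endpoints in different components.
B–G (5): skip — B and G already connected.
F–I (6): add — endpoints in different components.
A–E (7): add — endpoints in different components.
D–H (8): add — endpoints in different components.
D–G (9): skip — D and G already connected.
E–H (10): skip — E and H already connected.
B–F (11): skip — B and F already connected.
G–I (12): skip — G and I already connected.
A–C (13): add — endpoints in different components.
MST edge set: {A–G, A–B, E–F, G–H, F–I, A–E, D–H, A–C}.
Of the listed edges, {A–B} are in the MST → 1.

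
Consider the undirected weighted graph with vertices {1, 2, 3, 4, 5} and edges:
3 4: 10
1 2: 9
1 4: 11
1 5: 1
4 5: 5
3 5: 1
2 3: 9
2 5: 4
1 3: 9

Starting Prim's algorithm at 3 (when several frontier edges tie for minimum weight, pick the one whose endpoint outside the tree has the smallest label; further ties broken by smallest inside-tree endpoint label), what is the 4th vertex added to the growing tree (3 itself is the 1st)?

2

Prim, starting at 3.
Step 1: frontier [3 5 1, 1 3 9, 2 3 9, 3 4 10] → take 3 5 (1); add 5.
Step 2: frontier [1 3 9, 2 3 9, 3 4 10, 1 5 1, 2 5 4, 4 5 5] → take 1 5 (1); add 1.
Step 3: frontier [1 2 9, 1 4 11, 2 3 9, 3 4 10, 2 5 4, 4 5 5] → take 2 5 (4); add 2.
Step 4: frontier [1 4 11, 3 4 10, 4 5 5] → take 4 5 (5); add 4.
Vertex order: 3, 5, 1, 2, 4. The 4th vertex is 2.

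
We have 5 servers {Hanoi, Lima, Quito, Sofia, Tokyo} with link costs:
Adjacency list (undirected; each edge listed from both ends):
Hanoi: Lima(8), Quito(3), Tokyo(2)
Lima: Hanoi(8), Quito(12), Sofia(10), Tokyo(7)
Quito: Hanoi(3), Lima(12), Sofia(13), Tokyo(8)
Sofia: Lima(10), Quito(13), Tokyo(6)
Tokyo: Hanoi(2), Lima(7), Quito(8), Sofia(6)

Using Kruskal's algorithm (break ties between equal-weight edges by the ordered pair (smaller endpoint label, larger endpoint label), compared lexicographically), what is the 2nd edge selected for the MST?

Kruskal: consider edges lightest-first.
Hanoi Tokyo (2): add. Components now {Hanoi,Tokyo} {Sofia} {Quito} {Lima}
Hanoi Quito (3): add. Components now {Hanoi,Quito,Tokyo} {Sofia} {Lima}
Sofia Tokyo (6): add. Components now {Hanoi,Quito,Sofia,Tokyo} {Lima}
Lima Tokyo (7): add. Components now {Hanoi,Lima,Quito,Sofia,Tokyo}
The 2nd edge added is Hanoi Quito.

Hanoi-Quito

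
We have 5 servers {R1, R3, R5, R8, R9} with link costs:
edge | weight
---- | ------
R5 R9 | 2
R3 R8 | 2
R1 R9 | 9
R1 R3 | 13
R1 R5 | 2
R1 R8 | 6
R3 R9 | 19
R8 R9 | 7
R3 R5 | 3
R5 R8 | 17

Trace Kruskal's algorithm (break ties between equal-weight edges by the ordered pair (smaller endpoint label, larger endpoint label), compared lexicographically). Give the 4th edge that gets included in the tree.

R3-R5

Sort edges by weight, then run Kruskal:
R1 R5 (2): add — endpoints in different components.
R3 R8 (2): add — endpoints in different components.
R5 R9 (2): add — endpoints in different components.
R3 R5 (3): add — endpoints in different components.
The 4th edge added is R3 R5.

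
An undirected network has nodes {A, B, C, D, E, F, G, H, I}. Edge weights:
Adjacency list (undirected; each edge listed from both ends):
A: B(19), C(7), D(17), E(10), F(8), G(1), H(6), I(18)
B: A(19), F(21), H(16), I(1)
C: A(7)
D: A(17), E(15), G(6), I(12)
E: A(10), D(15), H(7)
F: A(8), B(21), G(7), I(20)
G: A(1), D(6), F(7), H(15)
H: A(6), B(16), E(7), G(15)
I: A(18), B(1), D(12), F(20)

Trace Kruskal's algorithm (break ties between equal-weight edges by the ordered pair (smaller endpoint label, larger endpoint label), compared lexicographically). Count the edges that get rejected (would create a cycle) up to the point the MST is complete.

Sort edges by weight, then run Kruskal:
A-G (1): add — endpoints in different components.
B-I (1): add — endpoints in different components.
A-H (6): add — endpoints in different components.
D-G (6): add — endpoints in different components.
A-C (7): add — endpoints in different components.
E-H (7): add — endpoints in different components.
F-G (7): add — endpoints in different components.
A-F (8): skip — A and F already connected.
A-E (10): skip — A and E already connected.
D-I (12): add — endpoints in different components.
Edges rejected before the tree was complete: 2.

2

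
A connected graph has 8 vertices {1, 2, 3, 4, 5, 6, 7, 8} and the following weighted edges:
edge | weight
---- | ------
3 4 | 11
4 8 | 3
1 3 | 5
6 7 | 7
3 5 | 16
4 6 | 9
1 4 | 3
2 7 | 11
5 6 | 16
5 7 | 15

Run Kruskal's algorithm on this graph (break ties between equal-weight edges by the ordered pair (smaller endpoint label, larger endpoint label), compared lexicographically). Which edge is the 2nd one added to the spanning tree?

Sort edges by weight, then run Kruskal:
1 4 (3): add — endpoints in different components.
4 8 (3): add — endpoints in different components.
1 3 (5): add — endpoints in different components.
6 7 (7): add — endpoints in different components.
4 6 (9): add — endpoints in different components.
2 7 (11): add — endpoints in different components.
3 4 (11): skip — 3 and 4 already connected.
5 7 (15): add — endpoints in different components.
The 2nd edge added is 4 8.

4-8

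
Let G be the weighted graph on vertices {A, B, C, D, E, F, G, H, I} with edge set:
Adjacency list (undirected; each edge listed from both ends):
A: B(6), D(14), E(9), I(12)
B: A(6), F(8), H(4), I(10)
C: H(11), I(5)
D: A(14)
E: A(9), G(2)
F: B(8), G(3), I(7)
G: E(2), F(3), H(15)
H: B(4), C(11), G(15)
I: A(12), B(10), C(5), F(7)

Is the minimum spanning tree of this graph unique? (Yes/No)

Kruskal: consider edges lightest-first.
E–G (2): add — endpoints in different components.
F–G (3): add — endpoints in different components.
B–H (4): add — endpoints in different components.
C–I (5): add — endpoints in different components.
A–B (6): add — endpoints in different components.
F–I (7): add — endpoints in different components.
B–F (8): add — endpoints in different components.
A–E (9): skip — A and E already connected.
B–I (10): skip — B and I already connected.
C–H (11): skip — C and H already connected.
A–I (12): skip — A and I already connected.
A–D (14): add — endpoints in different components.
Every non-tree edge has weight strictly greater than the heaviest edge on the tree path between its endpoints, so the MST is unique.

Yes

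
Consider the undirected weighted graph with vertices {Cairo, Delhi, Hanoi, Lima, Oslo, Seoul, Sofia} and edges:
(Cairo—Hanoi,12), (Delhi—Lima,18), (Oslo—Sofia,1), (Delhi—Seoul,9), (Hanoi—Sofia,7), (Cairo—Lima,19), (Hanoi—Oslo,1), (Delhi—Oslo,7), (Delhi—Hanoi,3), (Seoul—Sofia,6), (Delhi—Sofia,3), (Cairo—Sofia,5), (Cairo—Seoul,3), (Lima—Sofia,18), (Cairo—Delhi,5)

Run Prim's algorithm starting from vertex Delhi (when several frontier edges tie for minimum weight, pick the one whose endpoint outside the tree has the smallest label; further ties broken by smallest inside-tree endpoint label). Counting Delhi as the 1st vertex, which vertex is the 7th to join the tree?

Prim, starting at Delhi.
Step 1: cheapest edge leaving the tree is Delhi—Hanoi (3); add Hanoi.
Step 2: cheapest edge leaving the tree is Hanoi—Oslo (1); add Oslo.
Step 3: cheapest edge leaving the tree is Oslo—Sofia (1); add Sofia.
Step 4: cheapest edge leaving the tree is Cairo—Delhi (5); add Cairo.
Step 5: cheapest edge leaving the tree is Cairo—Seoul (3); add Seoul.
Step 6: cheapest edge leaving the tree is Delhi—Lima (18); add Lima.
Vertex order: Delhi, Hanoi, Oslo, Sofia, Cairo, Seoul, Lima. The 7th vertex is Lima.

Lima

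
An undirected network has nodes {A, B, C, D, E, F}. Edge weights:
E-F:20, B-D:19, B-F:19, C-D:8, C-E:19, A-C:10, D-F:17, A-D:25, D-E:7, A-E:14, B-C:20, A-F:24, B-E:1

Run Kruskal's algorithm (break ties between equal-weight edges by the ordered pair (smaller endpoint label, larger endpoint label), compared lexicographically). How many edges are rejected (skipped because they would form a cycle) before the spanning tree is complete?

Kruskal: consider edges lightest-first.
B-E (1): add. Components now {A} {B,E} {C} {D} {F}
D-E (7): add. Components now {A} {B,D,E} {C} {F}
C-D (8): add. Components now {A} {B,C,D,E} {F}
A-C (10): add. Components now {A,B,C,D,E} {F}
A-E (14): skip — A and E already connected.
D-F (17): add. Components now {A,B,C,D,E,F}
Edges rejected before the tree was complete: 1.

1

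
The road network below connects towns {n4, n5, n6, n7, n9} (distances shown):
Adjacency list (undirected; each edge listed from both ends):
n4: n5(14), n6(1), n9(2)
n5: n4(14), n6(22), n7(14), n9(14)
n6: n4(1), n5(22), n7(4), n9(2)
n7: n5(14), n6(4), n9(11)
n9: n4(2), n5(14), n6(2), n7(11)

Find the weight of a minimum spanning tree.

21

Prim's algorithm from n5:
Step 1: cheapest edge leaving the tree is n4 n5 (14); add n4.
Step 2: cheapest edge leaving the tree is n4 n6 (1); add n6.
Step 3: cheapest edge leaving the tree is n4 n9 (2); add n9.
Step 4: cheapest edge leaving the tree is n6 n7 (4); add n7.
MST edges: n4 n5, n4 n6, n4 n9, n6 n7; total weight 14+1+2+4 = 21.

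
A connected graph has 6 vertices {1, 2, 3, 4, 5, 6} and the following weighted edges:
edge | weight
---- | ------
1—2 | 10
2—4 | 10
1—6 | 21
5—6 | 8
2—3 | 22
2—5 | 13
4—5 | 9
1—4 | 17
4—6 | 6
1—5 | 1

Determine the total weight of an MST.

Prim's algorithm from 2:
Step 1: cheapest edge leaving the tree is 1—2 (10); add 1.
Step 2: cheapest edge leaving the tree is 1—5 (1); add 5.
Step 3: cheapest edge leaving the tree is 5—6 (8); add 6.
Step 4: cheapest edge leaving the tree is 4—6 (6); add 4.
Step 5: cheapest edge leaving the tree is 2—3 (22); add 3.
MST edges: 1—2, 1—5, 5—6, 4—6, 2—3; total weight 10+1+8+6+22 = 47.

47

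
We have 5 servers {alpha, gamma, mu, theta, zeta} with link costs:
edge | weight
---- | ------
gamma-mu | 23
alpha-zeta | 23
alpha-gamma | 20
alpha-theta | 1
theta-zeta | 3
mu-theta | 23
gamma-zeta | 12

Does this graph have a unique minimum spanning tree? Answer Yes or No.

Sort edges by weight, then run Kruskal:
alpha-theta (1): add — endpoints in different components.
theta-zeta (3): add — endpoints in different components.
gamma-zeta (12): add — endpoints in different components.
alpha-gamma (20): skip — gamma and alpha already connected.
alpha-zeta (23): skip — zeta and alpha already connected.
gamma-mu (23): add — endpoints in different components.
Non-tree edge mu-theta has weight 23, equal to the heaviest edge on its tree cycle — swapping gives another MST of the same weight. Not unique.

No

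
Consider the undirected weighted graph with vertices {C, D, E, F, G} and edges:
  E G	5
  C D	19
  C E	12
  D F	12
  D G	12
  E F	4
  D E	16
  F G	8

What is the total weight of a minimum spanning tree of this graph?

Grow the tree from F using Prim:
Step 1: frontier [E F 4, F G 8, D F 12] → take E F (4); add E.
Step 2: frontier [E G 5, C E 12, D E 16, F G 8, D F 12] → take E G (5); add G.
Step 3: frontier [C E 12, D E 16, D F 12, D G 12] → take C E (12); add C.
Step 4: frontier [C D 19, D E 16, D F 12, D G 12] → take D F (12); add D.
MST edges: E F, E G, C E, D F; total weight 4+5+12+12 = 33.

33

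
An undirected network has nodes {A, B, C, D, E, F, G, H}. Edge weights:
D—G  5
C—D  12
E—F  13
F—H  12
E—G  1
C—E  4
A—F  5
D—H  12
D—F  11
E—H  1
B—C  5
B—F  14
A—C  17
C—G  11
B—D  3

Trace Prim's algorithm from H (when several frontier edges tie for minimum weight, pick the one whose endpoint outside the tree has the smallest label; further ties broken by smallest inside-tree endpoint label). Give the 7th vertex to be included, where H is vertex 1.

F

Grow the tree from H using Prim:
Step 1: cheapest edge leaving the tree is E—H (1); add E.
Step 2: cheapest edge leaving the tree is E—G (1); add G.
Step 3: cheapest edge leaving the tree is C—E (4); add C.
Step 4: cheapest edge leaving the tree is B—C (5); add B.
Step 5: cheapest edge leaving the tree is B—D (3); add D.
Step 6: cheapest edge leaving the tree is D—F (11); add F.
Step 7: cheapest edge leaving the tree is A—F (5); add A.
Vertex order: H, E, G, C, B, D, F, A. The 7th vertex is F.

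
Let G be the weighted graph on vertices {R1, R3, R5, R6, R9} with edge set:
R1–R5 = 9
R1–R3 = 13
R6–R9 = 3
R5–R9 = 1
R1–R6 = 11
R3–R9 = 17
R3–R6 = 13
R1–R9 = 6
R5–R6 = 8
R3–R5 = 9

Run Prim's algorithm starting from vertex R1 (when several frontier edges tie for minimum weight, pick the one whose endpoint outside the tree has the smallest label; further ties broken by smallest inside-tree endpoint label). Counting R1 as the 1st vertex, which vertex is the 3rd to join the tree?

Prim's algorithm from R1:
Step 1: frontier [R1–R9 6, R1–R5 9, R1–R6 11, R1–R3 13] → take R1–R9 (6); add R9.
Step 2: frontier [R1–R5 9, R1–R6 11, R1–R3 13, R5–R9 1, R6–R9 3, R3–R9 17] → take R5–R9 (1); add R5.
Step 3: frontier [R1–R6 11, R1–R3 13, R5–R6 8, R3–R5 9, R6–R9 3, R3–R9 17] → take R6–R9 (3); add R6.
Step 4: frontier [R1–R3 13, R3–R5 9, R3–R6 13, R3–R9 17] → take R3–R5 (9); add R3.
Vertex order: R1, R9, R5, R6, R3. The 3rd vertex is R5.

R5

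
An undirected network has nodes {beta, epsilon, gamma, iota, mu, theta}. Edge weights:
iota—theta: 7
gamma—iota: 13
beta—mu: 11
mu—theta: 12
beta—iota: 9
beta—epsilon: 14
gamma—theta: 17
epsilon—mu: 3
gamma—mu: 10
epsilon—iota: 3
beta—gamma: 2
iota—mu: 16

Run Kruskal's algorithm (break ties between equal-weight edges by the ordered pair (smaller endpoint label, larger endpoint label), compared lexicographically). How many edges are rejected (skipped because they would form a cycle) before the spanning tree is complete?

Kruskal's algorithm — process edges by increasing weight (ties by edge label):
beta—gamma (2): add — endpoints in different components.
epsilon—iota (3): add — endpoints in different components.
epsilon—mu (3): add — endpoints in different components.
iota—theta (7): add — endpoints in different components.
beta—iota (9): add — endpoints in different components.
Edges rejected before the tree was complete: 0.

0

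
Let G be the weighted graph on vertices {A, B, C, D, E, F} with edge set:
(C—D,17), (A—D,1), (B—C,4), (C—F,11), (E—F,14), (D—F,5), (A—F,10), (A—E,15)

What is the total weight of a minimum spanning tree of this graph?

Prim's algorithm from F:
Step 1: frontier [D—F 5, A—F 10, C—F 11, E—F 14] → take D—F (5); add D.
Step 2: frontier [A—D 1, C—D 17, A—F 10, C—F 11, E—F 14] → take A—D (1); add A.
Step 3: frontier [A—E 15, C—D 17, C—F 11, E—F 14] → take C—F (11); add C.
Step 4: frontier [A—E 15, B—C 4, E—F 14] → take B—C (4); add B.
Step 5: frontier [A—E 15, E—F 14] → take E—F (14); add E.
MST edges: D—F, A—D, C—F, B—C, E—F; total weight 5+1+11+4+14 = 35.

35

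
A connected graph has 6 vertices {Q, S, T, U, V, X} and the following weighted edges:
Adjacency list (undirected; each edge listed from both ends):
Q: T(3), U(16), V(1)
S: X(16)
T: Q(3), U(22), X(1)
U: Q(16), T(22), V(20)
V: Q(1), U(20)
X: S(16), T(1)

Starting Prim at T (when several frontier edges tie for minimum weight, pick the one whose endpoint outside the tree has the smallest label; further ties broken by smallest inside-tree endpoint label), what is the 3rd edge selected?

Prim, starting at T.
Step 1: cheapest edge leaving the tree is T-X (1); add X.
Step 2: cheapest edge leaving the tree is Q-T (3); add Q.
Step 3: cheapest edge leaving the tree is Q-V (1); add V.
Step 4: cheapest edge leaving the tree is S-X (16); add S.
Step 5: cheapest edge leaving the tree is Q-U (16); add U.
The 3rd edge added is Q-V.

Q-V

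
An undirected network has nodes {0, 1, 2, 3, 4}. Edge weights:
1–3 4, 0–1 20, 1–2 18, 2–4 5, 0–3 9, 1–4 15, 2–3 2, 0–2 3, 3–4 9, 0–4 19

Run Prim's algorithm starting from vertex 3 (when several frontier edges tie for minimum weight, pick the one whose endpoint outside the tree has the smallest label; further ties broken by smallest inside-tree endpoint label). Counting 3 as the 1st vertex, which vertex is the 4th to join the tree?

1

Prim's algorithm from 3:
Step 1: frontier [2–3 2, 1–3 4, 0–3 9, 3–4 9] → take 2–3 (2); add 2.
Step 2: frontier [0–2 3, 2–4 5, 1–2 18, 1–3 4, 0–3 9, 3–4 9] → take 0–2 (3); add 0.
Step 3: frontier [0–4 19, 0–1 20, 2–4 5, 1–2 18, 1–3 4, 3–4 9] → take 1–3 (4); add 1.
Step 4: frontier [0–4 19, 1–4 15, 2–4 5, 3–4 9] → take 2–4 (5); add 4.
Vertex order: 3, 2, 0, 1, 4. The 4th vertex is 1.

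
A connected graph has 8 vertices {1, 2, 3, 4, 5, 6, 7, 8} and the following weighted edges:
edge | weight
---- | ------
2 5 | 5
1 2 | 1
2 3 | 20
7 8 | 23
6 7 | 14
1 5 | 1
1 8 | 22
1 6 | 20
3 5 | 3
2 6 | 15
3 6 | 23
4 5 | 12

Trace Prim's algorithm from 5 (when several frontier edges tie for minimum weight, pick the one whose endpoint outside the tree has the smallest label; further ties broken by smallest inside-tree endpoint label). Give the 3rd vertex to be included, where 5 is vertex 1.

2

Prim, starting at 5.
Step 1: frontier [1 5 1, 3 5 3, 2 5 5, 4 5 12] → take 1 5 (1); add 1.
Step 2: frontier [1 2 1, 1 6 20, 1 8 22, 3 5 3, 2 5 5, 4 5 12] → take 1 2 (1); add 2.
Step 3: frontier [1 6 20, 1 8 22, 2 6 15, 2 3 20, 3 5 3, 4 5 12] → take 3 5 (3); add 3.
Step 4: frontier [1 6 20, 1 8 22, 2 6 15, 3 6 23, 4 5 12] → take 4 5 (12); add 4.
Step 5: frontier [1 6 20, 1 8 22, 2 6 15, 3 6 23] → take 2 6 (15); add 6.
Step 6: frontier [1 8 22, 6 7 14] → take 6 7 (14); add 7.
Step 7: frontier [1 8 22, 7 8 23] → take 1 8 (22); add 8.
Vertex order: 5, 1, 2, 3, 4, 6, 7, 8. The 3rd vertex is 2.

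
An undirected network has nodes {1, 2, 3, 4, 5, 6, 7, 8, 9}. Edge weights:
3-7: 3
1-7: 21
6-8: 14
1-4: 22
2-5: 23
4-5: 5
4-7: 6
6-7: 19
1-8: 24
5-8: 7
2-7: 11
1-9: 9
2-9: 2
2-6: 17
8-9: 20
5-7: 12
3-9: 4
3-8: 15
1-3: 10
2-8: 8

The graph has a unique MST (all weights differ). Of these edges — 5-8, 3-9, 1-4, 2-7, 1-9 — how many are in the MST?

Kruskal's algorithm — process edges by increasing weight (ties by edge label):
2-9 (2): add — endpoints in different components.
3-7 (3): add — endpoints in different components.
3-9 (4): add — endpoints in different components.
4-5 (5): add — endpoints in different components.
4-7 (6): add — endpoints in different components.
5-8 (7): add — endpoints in different components.
2-8 (8): skip — 2 and 8 already connected.
1-9 (9): add — endpoints in different components.
1-3 (10): skip — 1 and 3 already connected.
2-7 (11): skip — 2 and 7 already connected.
5-7 (12): skip — 5 and 7 already connected.
6-8 (14): add — endpoints in different components.
MST edge set: {2-9, 3-7, 3-9, 4-5, 4-7, 5-8, 1-9, 6-8}.
Of the listed edges, {5-8, 3-9, 1-9} are in the MST → 3.

3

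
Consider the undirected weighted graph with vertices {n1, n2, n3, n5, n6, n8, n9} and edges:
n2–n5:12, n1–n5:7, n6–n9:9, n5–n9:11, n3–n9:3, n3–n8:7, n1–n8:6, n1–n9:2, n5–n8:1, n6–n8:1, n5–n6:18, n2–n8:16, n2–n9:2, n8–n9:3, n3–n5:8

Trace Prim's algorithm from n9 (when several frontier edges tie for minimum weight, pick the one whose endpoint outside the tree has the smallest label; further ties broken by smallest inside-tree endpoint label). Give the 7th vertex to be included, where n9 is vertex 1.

Grow the tree from n9 using Prim:
Step 1: cheapest edge leaving the tree is n1–n9 (2); add n1.
Step 2: cheapest edge leaving the tree is n2–n9 (2); add n2.
Step 3: cheapest edge leaving the tree is n3–n9 (3); add n3.
Step 4: cheapest edge leaving the tree is n8–n9 (3); add n8.
Step 5: cheapest edge leaving the tree is n5–n8 (1); add n5.
Step 6: cheapest edge leaving the tree is n6–n8 (1); add n6.
Vertex order: n9, n1, n2, n3, n8, n5, n6. The 7th vertex is n6.

n6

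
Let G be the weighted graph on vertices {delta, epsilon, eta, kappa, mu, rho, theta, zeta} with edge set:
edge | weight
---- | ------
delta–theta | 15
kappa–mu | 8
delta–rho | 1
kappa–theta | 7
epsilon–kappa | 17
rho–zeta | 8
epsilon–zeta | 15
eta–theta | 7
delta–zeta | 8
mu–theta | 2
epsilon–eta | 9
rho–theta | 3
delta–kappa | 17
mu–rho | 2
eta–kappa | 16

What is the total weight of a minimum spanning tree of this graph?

Kruskal: consider edges lightest-first.
delta–rho (1): add — endpoints in different components.
mu–rho (2): add — endpoints in different components.
mu–theta (2): add — endpoints in different components.
rho–theta (3): skip — theta and rho already connected.
eta–theta (7): add — endpoints in different components.
kappa–theta (7): add — endpoints in different components.
delta–zeta (8): add — endpoints in different components.
kappa–mu (8): skip — kappa and mu already connected.
rho–zeta (8): skip — rho and zeta already connected.
epsilon–eta (9): add — endpoints in different components.
MST edges: delta–rho, mu–rho, mu–theta, eta–theta, kappa–theta, delta–zeta, epsilon–eta; total weight 1+2+2+7+7+8+9 = 36.

36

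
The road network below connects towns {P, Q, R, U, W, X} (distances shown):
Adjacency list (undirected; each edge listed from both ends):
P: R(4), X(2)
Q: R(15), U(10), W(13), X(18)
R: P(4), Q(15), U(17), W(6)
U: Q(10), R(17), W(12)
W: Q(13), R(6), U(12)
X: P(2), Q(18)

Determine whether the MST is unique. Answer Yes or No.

Kruskal's algorithm — process edges by increasing weight (ties by edge label):
P–X (2): add — endpoints in different components.
P–R (4): add — endpoints in different components.
R–W (6): add — endpoints in different components.
Q–U (10): add — endpoints in different components.
U–W (12): add — endpoints in different components.
Every non-tree edge has weight strictly greater than the heaviest edge on the tree path between its endpoints, so the MST is unique.

Yes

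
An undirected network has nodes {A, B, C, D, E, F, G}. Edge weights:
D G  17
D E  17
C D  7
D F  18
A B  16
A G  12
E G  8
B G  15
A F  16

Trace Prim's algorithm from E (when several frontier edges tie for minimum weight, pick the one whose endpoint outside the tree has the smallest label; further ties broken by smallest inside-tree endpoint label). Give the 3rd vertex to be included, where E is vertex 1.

A

Grow the tree from E using Prim:
Step 1: frontier [E G 8, D E 17] → take E G (8); add G.
Step 2: frontier [D E 17, A G 12, B G 15, D G 17] → take A G (12); add A.
Step 3: frontier [A B 16, A F 16, D E 17, B G 15, D G 17] → take B G (15); add B.
Step 4: frontier [A F 16, D E 17, D G 17] → take A F (16); add F.
Step 5: frontier [D E 17, D F 18, D G 17] → take D E (17); add D.
Step 6: frontier [C D 7] → take C D (7); add C.
Vertex order: E, G, A, B, F, D, C. The 3rd vertex is A.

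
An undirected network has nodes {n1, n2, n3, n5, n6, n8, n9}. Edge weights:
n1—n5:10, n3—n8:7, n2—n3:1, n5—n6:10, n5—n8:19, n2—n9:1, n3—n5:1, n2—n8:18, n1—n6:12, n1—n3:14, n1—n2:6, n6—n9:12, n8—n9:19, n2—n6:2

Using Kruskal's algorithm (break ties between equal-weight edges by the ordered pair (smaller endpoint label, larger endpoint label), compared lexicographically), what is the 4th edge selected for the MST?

Kruskal: consider edges lightest-first.
n2—n3 (1): add. Components now {n5} {n2,n3} {n9} {n1} {n6} {n8}
n2—n9 (1): add. Components now {n5} {n2,n3,n9} {n1} {n6} {n8}
n3—n5 (1): add. Components now {n2,n3,n5,n9} {n1} {n6} {n8}
n2—n6 (2): add. Components now {n2,n3,n5,n6,n9} {n1} {n8}
n1—n2 (6): add. Components now {n1,n2,n3,n5,n6,n9} {n8}
n3—n8 (7): add. Components now {n1,n2,n3,n5,n6,n8,n9}
The 4th edge added is n2—n6.

n2-n6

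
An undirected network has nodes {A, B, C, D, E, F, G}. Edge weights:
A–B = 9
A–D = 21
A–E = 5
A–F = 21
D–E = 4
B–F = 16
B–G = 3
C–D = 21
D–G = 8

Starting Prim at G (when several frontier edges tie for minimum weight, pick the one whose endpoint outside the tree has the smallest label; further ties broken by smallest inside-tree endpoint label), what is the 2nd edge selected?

D-G

Prim, starting at G.
Step 1: frontier [B–G 3, D–G 8] → take B–G (3); add B.
Step 2: frontier [A–B 9, B–F 16, D–G 8] → take D–G (8); add D.
Step 3: frontier [A–B 9, B–F 16, D–E 4, A–D 21, C–D 21] → take D–E (4); add E.
Step 4: frontier [A–B 9, B–F 16, A–D 21, C–D 21, A–E 5] → take A–E (5); add A.
Step 5: frontier [A–F 21, B–F 16, C–D 21] → take B–F (16); add F.
Step 6: frontier [C–D 21] → take C–D (21); add C.
The 2nd edge added is D–G.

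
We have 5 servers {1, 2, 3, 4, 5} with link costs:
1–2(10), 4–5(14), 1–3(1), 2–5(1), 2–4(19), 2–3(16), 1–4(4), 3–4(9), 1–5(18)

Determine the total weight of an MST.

Prim, starting at 1.
Step 1: cheapest edge leaving the tree is 1–3 (1); add 3.
Step 2: cheapest edge leaving the tree is 1–4 (4); add 4.
Step 3: cheapest edge leaving the tree is 1–2 (10); add 2.
Step 4: cheapest edge leaving the tree is 2–5 (1); add 5.
MST edges: 1–3, 1–4, 1–2, 2–5; total weight 1+4+10+1 = 16.

16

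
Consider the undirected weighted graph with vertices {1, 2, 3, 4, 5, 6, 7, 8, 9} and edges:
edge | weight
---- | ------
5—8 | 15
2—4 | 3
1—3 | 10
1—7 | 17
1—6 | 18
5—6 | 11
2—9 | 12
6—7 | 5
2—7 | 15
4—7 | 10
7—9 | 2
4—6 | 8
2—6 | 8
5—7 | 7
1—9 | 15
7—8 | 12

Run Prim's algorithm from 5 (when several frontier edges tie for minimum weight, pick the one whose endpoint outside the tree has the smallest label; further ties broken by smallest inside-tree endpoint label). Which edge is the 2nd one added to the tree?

Prim's algorithm from 5:
Step 1: cheapest edge leaving the tree is 5—7 (7); add 7.
Step 2: cheapest edge leaving the tree is 7—9 (2); add 9.
Step 3: cheapest edge leaving the tree is 6—7 (5); add 6.
Step 4: cheapest edge leaving the tree is 2—6 (8); add 2.
Step 5: cheapest edge leaving the tree is 2—4 (3); add 4.
Step 6: cheapest edge leaving the tree is 7—8 (12); add 8.
Step 7: cheapest edge leaving the tree is 1—9 (15); add 1.
Step 8: cheapest edge leaving the tree is 1—3 (10); add 3.
The 2nd edge added is 7—9.

7-9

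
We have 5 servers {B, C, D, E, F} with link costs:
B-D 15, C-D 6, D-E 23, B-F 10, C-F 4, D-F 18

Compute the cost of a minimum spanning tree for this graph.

Prim, starting at F.
Step 1: cheapest edge leaving the tree is C-F (4); add C.
Step 2: cheapest edge leaving the tree is C-D (6); add D.
Step 3: cheapest edge leaving the tree is B-F (10); add B.
Step 4: cheapest edge leaving the tree is D-E (23); add E.
MST edges: C-F, C-D, B-F, D-E; total weight 4+6+10+23 = 43.

43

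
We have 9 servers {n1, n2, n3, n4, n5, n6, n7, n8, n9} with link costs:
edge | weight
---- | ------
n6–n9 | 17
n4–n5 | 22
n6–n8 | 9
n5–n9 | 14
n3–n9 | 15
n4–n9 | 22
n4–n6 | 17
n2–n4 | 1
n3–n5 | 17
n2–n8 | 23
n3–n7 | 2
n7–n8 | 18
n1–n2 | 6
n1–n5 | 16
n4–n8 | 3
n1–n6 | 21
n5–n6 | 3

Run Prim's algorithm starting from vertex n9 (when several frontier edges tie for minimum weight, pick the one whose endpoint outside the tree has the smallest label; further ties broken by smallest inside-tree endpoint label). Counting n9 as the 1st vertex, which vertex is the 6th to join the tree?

Prim's algorithm from n9:
Step 1: cheapest edge leaving the tree is n5–n9 (14); add n5.
Step 2: cheapest edge leaving the tree is n5–n6 (3); add n6.
Step 3: cheapest edge leaving the tree is n6–n8 (9); add n8.
Step 4: cheapest edge leaving the tree is n4–n8 (3); add n4.
Step 5: cheapest edge leaving the tree is n2–n4 (1); add n2.
Step 6: cheapest edge leaving the tree is n1–n2 (6); add n1.
Step 7: cheapest edge leaving the tree is n3–n9 (15); add n3.
Step 8: cheapest edge leaving the tree is n3–n7 (2); add n7.
Vertex order: n9, n5, n6, n8, n4, n2, n1, n3, n7. The 6th vertex is n2.

n2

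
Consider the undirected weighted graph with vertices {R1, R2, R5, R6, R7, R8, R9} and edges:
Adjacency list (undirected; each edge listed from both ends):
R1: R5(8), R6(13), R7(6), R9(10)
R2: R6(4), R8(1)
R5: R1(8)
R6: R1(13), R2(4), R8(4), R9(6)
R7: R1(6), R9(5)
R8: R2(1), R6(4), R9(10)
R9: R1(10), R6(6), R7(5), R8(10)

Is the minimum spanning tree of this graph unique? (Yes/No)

No

Kruskal's algorithm — process edges by increasing weight (ties by edge label):
R2 R8 (1): add — endpoints in different components.
R2 R6 (4): add — endpoints in different components.
R6 R8 (4): skip — R6 and R8 already connected.
R7 R9 (5): add — endpoints in different components.
R1 R7 (6): add — endpoints in different components.
R6 R9 (6): add — endpoints in different components.
R1 R5 (8): add — endpoints in different components.
Non-tree edge R6 R8 has weight 4, equal to the heaviest edge on its tree cycle — swapping gives another MST of the same weight. Not unique.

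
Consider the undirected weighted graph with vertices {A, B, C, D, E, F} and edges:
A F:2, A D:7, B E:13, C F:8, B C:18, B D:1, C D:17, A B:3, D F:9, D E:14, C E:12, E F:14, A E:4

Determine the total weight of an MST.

Grow the tree from A using Prim:
Step 1: cheapest edge leaving the tree is A F (2); add F.
Step 2: cheapest edge leaving the tree is A B (3); add B.
Step 3: cheapest edge leaving the tree is B D (1); add D.
Step 4: cheapest edge leaving the tree is A E (4); add E.
Step 5: cheapest edge leaving the tree is C F (8); add C.
MST edges: A F, A B, B D, A E, C F; total weight 2+3+1+4+8 = 18.

18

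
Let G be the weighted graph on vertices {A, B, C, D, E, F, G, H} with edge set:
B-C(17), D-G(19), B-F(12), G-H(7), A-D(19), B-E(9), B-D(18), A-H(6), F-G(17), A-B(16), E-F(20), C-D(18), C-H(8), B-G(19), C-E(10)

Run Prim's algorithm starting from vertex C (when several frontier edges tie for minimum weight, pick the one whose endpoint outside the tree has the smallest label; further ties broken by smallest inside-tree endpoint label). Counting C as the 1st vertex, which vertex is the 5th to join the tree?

Prim's algorithm from C:
Step 1: cheapest edge leaving the tree is C-H (8); add H.
Step 2: cheapest edge leaving the tree is A-H (6); add A.
Step 3: cheapest edge leaving the tree is G-H (7); add G.
Step 4: cheapest edge leaving the tree is C-E (10); add E.
Step 5: cheapest edge leaving the tree is B-E (9); add B.
Step 6: cheapest edge leaving the tree is B-F (12); add F.
Step 7: cheapest edge leaving the tree is B-D (18); add D.
Vertex order: C, H, A, G, E, B, F, D. The 5th vertex is E.

E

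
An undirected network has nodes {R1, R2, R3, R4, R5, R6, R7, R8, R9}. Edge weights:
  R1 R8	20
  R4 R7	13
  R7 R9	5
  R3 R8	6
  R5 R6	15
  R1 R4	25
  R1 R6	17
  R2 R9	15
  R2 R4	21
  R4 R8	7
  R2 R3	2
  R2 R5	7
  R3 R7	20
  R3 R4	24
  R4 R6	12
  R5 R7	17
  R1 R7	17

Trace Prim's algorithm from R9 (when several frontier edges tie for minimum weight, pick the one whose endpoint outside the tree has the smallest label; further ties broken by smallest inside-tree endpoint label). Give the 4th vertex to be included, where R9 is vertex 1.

Prim's algorithm from R9:
Step 1: cheapest edge leaving the tree is R7 R9 (5); add R7.
Step 2: cheapest edge leaving the tree is R4 R7 (13); add R4.
Step 3: cheapest edge leaving the tree is R4 R8 (7); add R8.
Step 4: cheapest edge leaving the tree is R3 R8 (6); add R3.
Step 5: cheapest edge leaving the tree is R2 R3 (2); add R2.
Step 6: cheapest edge leaving the tree is R2 R5 (7); add R5.
Step 7: cheapest edge leaving the tree is R4 R6 (12); add R6.
Step 8: cheapest edge leaving the tree is R1 R6 (17); add R1.
Vertex order: R9, R7, R4, R8, R3, R2, R5, R6, R1. The 4th vertex is R8.

R8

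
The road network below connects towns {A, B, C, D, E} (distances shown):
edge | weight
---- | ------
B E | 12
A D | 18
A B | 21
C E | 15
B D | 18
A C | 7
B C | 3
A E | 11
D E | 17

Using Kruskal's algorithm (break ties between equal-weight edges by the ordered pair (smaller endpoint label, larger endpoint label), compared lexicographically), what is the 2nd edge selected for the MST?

A-C

Kruskal: consider edges lightest-first.
B C (3): add — endpoints in different components.
A C (7): add — endpoints in different components.
A E (11): add — endpoints in different components.
B E (12): skip — B and E already connected.
C E (15): skip — C and E already connected.
D E (17): add — endpoints in different components.
The 2nd edge added is A C.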